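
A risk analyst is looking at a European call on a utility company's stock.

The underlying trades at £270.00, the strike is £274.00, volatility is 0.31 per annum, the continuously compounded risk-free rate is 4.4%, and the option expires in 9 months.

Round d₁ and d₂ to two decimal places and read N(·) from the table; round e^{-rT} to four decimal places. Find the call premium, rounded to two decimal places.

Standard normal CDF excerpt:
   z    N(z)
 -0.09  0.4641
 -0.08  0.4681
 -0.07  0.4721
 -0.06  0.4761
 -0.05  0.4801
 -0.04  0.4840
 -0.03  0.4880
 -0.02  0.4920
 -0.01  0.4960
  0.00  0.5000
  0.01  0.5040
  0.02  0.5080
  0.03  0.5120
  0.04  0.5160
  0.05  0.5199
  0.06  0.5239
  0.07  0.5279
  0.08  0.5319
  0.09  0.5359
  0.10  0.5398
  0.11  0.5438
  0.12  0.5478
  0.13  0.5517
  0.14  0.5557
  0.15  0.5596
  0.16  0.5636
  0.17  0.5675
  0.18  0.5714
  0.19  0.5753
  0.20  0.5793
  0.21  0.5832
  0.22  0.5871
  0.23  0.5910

£31.26

σ√T = 0.31 × 0.8660 = 0.2685
ln(S/K) + (r + σ²/2)T = ln(270/274) + (0.044 + 0.31²/2)·0.75 = -0.0147 + 0.0690 = 0.0543
d₁ = 0.0543 / 0.2685 = 0.2024 ≈ 0.20
d₂ = d₁ − σ√T = 0.2024 − 0.2685 = -0.0661 ≈ -0.07
exp(−rT) = exp(−0.044·0.75) = 0.9675
N(d₁) = N(0.20) = 0.5793;  N(d₂) = N(-0.07) = 0.4721
C = 270·0.5793 − 274·0.9675·0.4721 = 156.4110 − 125.1513 = 31.2597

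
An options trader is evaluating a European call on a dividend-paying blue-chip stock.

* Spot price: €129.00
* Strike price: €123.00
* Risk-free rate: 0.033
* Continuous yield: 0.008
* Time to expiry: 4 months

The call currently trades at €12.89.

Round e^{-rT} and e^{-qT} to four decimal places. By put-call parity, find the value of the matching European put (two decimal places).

€5.90

exp(−qT) = exp(−0.008·0.3333) = 0.9973;  exp(−rT) = exp(−0.033·0.3333) = 0.9891
Put-call parity: C − P = S·e^(−qT) − K·e^(−rT) = 129·0.9973 − 123·0.9891 = 128.6517 − 121.6593 = 6.9924
P = C − (C − P) = 12.89 − (6.9924) = 5.8976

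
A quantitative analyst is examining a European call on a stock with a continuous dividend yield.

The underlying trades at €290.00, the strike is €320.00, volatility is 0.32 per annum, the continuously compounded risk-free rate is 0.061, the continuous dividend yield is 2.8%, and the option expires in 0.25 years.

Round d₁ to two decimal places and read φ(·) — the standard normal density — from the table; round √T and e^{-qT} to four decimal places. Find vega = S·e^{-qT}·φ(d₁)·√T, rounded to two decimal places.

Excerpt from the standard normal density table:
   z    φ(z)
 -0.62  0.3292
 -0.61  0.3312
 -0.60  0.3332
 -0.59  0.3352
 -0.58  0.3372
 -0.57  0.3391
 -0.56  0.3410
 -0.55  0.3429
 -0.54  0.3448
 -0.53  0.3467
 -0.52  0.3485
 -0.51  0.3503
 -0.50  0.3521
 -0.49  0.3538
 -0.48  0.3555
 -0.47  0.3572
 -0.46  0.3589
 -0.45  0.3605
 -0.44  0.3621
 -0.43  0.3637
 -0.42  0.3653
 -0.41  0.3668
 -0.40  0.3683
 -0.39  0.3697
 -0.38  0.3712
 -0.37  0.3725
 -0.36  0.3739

σ√T = 0.32 × 0.5000 = 0.1600
d₁ = [ln(290/320) + (0.061 − 0.028 + ½·0.32²)·0.25] / (σ√T) = (-0.0984 + 0.0210) / 0.1600 = -0.4837 ≈ -0.48
√T = √0.25 = 0.5000
φ(d₁) = φ(-0.48) = 0.3555
e^(−qT) = e^(−0.028·0.25) = 0.9930
vega = S·e^(−qT)·φ(d₁)·√T = 290·0.9930·0.3555·0.5000 = 51.1867

51.19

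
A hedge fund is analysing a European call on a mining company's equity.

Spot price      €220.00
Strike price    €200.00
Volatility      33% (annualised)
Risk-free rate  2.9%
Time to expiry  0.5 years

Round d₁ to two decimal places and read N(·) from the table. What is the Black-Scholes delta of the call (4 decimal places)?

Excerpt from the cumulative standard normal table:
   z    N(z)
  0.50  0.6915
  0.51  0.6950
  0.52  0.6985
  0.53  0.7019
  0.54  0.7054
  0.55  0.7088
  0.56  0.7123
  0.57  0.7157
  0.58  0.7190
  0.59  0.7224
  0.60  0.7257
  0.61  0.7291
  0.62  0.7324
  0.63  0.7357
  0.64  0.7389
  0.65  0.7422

T = 0.5;  σ√T = 0.2333
d₁ = [ln(220/200) + (0.029 + ½·0.33²)·0.5] / (σ√T) = (0.0953 + 0.0417) / 0.2333 = 0.5873 → 0.59
N(d₁) = N(0.59) = 0.7224
Δ_call = N(d₁) = 0.7224

0.7224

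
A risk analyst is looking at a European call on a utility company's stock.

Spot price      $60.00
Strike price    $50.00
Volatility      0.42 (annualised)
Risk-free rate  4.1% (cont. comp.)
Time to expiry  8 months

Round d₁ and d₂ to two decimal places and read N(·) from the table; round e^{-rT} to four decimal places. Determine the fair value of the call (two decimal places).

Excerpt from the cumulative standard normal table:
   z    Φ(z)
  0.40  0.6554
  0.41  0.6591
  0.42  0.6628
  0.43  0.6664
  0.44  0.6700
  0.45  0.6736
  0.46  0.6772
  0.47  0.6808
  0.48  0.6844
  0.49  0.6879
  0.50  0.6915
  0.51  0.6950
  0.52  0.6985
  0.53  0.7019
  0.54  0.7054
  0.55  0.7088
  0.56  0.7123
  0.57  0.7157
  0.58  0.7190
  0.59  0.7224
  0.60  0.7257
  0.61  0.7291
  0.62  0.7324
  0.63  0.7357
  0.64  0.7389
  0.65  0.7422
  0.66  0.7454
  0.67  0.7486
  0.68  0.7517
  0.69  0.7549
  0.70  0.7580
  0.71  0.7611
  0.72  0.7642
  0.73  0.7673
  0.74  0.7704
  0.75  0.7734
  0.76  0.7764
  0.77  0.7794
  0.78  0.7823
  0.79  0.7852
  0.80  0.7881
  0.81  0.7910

σ√T = 0.42·√0.6667 = 0.3429
d₁ = [ln(60/50) + (0.041 + 0.42²/2)·0.6667] / 0.3429 = [0.1823 + 0.0861] / 0.3429 = 0.7828 → 0.78
d₂ = d₁ − σ√T = 0.7828 − 0.3429 = 0.4399 → 0.44
exp(−rT) = exp(−0.041·0.6667) = 0.9730
N(d₁) = N(0.78) = 0.7823;  N(d₂) = N(0.44) = 0.6700
C = 60·0.7823 − 50·0.9730·0.6700 = 46.9380 − 32.5955 = 14.3425

$14.34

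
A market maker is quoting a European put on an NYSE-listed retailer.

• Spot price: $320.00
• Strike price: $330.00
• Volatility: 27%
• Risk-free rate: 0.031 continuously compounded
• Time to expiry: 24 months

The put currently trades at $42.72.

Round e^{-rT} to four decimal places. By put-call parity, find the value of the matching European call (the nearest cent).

$52.55

e^(−rT) = e^(−0.031·2) = 0.9399
Put-call parity: C − P = S − K·e^(−rT) = 320 − 330·0.9399 = 320 − 310.1670 = 9.8330
C = P + (C − P) = 42.72 + (9.8330) = 52.5530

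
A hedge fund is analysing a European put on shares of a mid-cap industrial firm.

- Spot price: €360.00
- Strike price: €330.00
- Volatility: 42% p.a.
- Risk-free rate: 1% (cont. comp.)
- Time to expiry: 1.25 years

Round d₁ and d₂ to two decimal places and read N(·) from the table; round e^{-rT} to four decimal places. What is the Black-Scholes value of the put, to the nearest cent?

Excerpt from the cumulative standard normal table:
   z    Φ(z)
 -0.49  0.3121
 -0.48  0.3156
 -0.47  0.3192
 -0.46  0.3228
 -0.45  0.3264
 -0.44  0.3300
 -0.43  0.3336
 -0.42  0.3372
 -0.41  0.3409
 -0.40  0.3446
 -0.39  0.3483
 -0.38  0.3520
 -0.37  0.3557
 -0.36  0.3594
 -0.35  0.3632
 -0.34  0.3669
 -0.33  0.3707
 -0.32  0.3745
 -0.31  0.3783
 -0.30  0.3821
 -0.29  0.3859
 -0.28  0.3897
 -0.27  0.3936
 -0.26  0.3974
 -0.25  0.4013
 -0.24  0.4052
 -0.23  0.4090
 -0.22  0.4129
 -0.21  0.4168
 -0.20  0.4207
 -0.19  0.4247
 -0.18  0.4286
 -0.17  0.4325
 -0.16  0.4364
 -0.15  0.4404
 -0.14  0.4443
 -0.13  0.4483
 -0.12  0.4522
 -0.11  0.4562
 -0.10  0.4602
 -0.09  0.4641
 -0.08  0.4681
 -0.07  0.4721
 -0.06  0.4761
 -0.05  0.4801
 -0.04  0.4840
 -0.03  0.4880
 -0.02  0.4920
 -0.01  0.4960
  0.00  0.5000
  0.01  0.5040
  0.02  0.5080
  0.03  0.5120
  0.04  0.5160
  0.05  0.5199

€48.06

σ√T = 0.42 × 1.1180 = 0.4696
d₁ = [ln(360/330) + (0.01 + ½·0.42²)·1.25] / (σ√T) = (0.0870 + 0.1227) / 0.4696 = 0.4467 which rounds to 0.45
d₂ = 0.4467 − 0.4696 = -0.0229 which rounds to -0.02
exp(−rT) = exp(−0.01·1.25) = 0.9876
P = 330·0.9876·N(0.02) − 360·N(-0.45) = 330·0.9876·0.5080 − 360·0.3264 = 165.5613 − 117.5040 = 48.0573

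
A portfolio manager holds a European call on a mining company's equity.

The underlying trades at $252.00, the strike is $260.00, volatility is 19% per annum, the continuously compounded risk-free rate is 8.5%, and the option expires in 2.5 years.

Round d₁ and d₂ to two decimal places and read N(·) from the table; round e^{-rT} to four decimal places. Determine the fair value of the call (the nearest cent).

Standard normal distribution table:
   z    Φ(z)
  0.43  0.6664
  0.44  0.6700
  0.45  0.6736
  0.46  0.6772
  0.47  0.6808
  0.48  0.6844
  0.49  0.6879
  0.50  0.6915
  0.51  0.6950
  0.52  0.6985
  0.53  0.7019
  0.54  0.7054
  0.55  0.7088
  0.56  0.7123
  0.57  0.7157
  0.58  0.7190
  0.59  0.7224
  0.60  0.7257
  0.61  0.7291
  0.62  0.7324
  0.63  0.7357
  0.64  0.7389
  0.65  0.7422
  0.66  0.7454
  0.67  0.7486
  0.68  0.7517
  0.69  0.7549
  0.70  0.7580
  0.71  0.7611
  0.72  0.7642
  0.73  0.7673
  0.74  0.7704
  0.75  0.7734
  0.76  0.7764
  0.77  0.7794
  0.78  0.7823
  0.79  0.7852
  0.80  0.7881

σ√T = 0.19 × 1.5811 = 0.3004
d₁ = [ln(252/260) + (0.085 + ½·0.19²)·2.5] / (σ√T) = (-0.0313 + 0.2576) / 0.3004 = 0.7535 which rounds to 0.75
d₂ = 0.7535 − 0.3004 = 0.4531 which rounds to 0.45
exp(−rT) = exp(−0.085·2.5) = 0.8086
N(d₁) = N(0.75) = 0.7734;  N(d₂) = N(0.45) = 0.6736
C = 252·0.7734 − 260·0.8086·0.6736 = 194.8968 − 141.6150 = 53.2818

$53.28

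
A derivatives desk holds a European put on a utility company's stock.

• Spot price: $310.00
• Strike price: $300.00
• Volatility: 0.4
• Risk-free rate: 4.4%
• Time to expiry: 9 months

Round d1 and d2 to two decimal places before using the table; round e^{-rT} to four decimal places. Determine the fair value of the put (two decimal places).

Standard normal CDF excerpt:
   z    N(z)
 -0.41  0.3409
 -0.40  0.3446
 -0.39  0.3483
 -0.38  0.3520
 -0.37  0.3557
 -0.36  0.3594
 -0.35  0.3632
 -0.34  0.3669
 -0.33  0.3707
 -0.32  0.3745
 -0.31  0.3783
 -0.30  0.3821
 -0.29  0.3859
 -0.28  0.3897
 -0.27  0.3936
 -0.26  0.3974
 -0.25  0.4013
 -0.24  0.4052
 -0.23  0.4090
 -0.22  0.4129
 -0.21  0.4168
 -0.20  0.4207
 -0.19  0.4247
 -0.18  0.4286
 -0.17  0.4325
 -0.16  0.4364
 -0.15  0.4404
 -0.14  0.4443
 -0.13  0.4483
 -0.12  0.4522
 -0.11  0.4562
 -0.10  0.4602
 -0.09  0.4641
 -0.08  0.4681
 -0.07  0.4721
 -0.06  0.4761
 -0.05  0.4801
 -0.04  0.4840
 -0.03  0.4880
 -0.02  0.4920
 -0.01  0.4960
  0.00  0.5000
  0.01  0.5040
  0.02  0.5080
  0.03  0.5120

$31.39

σ√T = 0.4 × 0.8660 = 0.3464
ln(S/K) + (r + σ²/2)T = ln(310/300) + (0.044 + 0.4²/2)·0.75 = 0.0328 + 0.0930 = 0.1258
d₁ = 0.1258 / 0.3464 = 0.3631 ⇒ 0.36
d₂ = d₁ − σ√T = 0.3631 − 0.3464 = 0.0167 ⇒ 0.02
exp(−rT) = exp(−0.044·0.75) = 0.9675
P = 300·0.9675·N(-0.02) − 310·N(-0.36) = 300·0.9675·0.4920 − 310·0.3594 = 142.8030 − 111.4140 = 31.3890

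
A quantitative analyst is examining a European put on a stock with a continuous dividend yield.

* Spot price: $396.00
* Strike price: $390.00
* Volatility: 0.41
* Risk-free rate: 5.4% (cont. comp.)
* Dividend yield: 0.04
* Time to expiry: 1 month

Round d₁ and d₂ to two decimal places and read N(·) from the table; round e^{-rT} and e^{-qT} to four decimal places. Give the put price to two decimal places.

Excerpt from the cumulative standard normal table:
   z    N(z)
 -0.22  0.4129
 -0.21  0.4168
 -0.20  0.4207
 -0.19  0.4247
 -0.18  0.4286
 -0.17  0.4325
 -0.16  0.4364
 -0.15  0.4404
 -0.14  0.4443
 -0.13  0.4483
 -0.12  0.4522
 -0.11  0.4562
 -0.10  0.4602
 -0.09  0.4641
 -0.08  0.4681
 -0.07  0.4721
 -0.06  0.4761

σ√T = 0.41·√0.08333 = 0.1184
d₁ = [ln(396/390) + (0.054 − 0.04 + ½·0.41²)·0.08333] / (σ√T) = (0.0153 + 0.0082) / 0.1184 = 0.1980 → 0.20
d₂ = 0.1980 − 0.1184 = 0.0797 → 0.08
exp(−qT) = exp(−0.04·0.08333) = 0.9967;  exp(−rT) = exp(−0.054·0.08333) = 0.9955
N(−d₂) = N(-0.08) = 0.4681;  N(−d₁) = N(-0.20) = 0.4207
P = 390·0.9955·0.4681 − 396·0.9967·0.4207 = 181.7375 − 166.0474 = 15.6901

$15.69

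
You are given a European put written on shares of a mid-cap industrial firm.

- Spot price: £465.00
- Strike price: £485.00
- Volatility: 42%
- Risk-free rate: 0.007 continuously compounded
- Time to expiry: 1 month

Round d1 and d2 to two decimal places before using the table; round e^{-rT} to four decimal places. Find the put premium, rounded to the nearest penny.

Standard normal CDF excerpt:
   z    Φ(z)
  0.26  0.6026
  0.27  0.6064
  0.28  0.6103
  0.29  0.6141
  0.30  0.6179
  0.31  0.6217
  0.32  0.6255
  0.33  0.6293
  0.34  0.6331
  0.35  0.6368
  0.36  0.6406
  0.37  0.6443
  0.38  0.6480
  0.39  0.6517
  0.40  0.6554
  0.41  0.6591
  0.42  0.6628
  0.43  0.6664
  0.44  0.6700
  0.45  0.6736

£33.89

σ√T = 0.42 × 0.2887 = 0.1212
d₁ = [ln(465/485) + (0.007 + 0.42²/2)·0.08333] / 0.1212 = [-0.0421 + 0.0079] / 0.1212 = -0.2819 ⇒ -0.28
d₂ = d₁ − σ√T = -0.2819 − 0.1212 = -0.4031 ⇒ -0.40
exp(−rT) = exp(−0.007·0.08333) = 0.9994
P = 485·0.9994·N(0.40) − 465·N(0.28) = 485·0.9994·0.6554 − 465·0.6103 = 317.6783 − 283.7895 = 33.8888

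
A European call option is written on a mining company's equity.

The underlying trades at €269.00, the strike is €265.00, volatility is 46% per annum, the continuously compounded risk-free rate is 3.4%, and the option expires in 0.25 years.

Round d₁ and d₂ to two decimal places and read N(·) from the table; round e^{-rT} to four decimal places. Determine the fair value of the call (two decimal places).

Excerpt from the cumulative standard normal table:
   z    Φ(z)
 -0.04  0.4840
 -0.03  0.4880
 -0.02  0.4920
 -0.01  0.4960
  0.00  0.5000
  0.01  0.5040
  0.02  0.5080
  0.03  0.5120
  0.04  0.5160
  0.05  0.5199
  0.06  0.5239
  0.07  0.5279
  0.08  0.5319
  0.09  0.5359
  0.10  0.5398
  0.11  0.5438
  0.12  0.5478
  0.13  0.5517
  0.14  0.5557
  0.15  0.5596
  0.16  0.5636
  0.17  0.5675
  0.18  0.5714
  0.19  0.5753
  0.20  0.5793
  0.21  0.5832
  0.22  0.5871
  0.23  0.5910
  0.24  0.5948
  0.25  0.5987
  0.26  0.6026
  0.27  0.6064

€27.61

σ√T = 0.46·√0.25 = 0.2300
d₁ = [ln(269/265) + (0.034 + 0.46²/2)·0.25] / 0.2300 = [0.0150 + 0.0350] / 0.2300 = 0.2171 ⇒ 0.22
d₂ = d₁ − σ√T = 0.2171 − 0.2300 = -0.0129 ⇒ -0.01
exp(−rT) = exp(−0.034·0.25) = 0.9915
C = 269·N(0.22) − 265·0.9915·N(-0.01) = 269·0.5871 − 265·0.9915·0.4960 = 157.9299 − 130.3228 = 27.6071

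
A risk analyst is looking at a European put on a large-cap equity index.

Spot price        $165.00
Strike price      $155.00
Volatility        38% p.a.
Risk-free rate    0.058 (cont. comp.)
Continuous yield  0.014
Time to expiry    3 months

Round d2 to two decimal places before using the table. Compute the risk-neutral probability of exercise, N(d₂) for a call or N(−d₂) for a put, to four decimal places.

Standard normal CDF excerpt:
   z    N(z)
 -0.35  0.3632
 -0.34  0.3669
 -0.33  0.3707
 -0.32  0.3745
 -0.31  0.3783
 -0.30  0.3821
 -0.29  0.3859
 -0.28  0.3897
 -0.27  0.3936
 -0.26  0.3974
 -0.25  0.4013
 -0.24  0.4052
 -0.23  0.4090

σ√T = 0.38·√0.25 = 0.1900
ln(S/K) + (r − q + σ²/2)T = ln(165/155) + (0.058 − 0.014 + 0.38²/2)·0.25 = 0.0625 + 0.0290 = 0.0916
d₁ = 0.0916 / 0.1900 = 0.4819 ≈ 0.48
d₂ = d₁ − σ√T = 0.4819 − 0.1900 = 0.2919 ≈ 0.29
Pr(exercise) under Q = N(−d₂) = N(-0.29) = 0.3859

0.3859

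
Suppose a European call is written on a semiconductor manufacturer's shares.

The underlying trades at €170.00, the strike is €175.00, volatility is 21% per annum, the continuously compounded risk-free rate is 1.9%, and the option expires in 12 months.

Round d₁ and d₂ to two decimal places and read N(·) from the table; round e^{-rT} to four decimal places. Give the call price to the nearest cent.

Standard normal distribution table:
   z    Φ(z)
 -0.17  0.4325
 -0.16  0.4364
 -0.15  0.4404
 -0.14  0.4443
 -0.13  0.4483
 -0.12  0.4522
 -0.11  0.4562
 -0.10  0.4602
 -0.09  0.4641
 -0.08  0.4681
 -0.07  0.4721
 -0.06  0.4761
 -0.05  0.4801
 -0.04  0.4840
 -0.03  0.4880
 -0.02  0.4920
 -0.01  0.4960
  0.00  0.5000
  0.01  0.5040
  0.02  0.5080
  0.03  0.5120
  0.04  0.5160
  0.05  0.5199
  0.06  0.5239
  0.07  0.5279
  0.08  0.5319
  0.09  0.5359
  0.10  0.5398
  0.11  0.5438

T = 1;  σ√T = 0.2100
d₁ = [ln(170/175) + (0.019 + 0.21²/2)·1] / 0.2100 = [-0.0290 + 0.0410] / 0.2100 = 0.0574 ⇒ 0.06
d₂ = d₁ − σ√T = 0.0574 − 0.2100 = -0.1526 ⇒ -0.15
e^(−rT) = e^(−0.019·1) = 0.9812
C = 170·N(0.06) − 175·0.9812·N(-0.15) = 170·0.5239 − 175·0.9812·0.4404 = 89.0630 − 75.6211 = 13.4419

€13.44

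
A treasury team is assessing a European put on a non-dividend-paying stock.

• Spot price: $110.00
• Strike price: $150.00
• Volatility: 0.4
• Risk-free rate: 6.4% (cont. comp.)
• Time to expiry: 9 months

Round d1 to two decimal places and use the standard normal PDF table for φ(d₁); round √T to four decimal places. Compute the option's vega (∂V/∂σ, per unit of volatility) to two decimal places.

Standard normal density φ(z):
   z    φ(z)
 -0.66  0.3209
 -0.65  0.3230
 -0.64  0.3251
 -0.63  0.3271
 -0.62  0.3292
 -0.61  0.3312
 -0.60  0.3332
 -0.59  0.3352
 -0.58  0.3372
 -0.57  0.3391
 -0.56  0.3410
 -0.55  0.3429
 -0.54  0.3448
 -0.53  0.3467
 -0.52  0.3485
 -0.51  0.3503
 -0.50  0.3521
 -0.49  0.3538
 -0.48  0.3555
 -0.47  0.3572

T = 0.75;  σ√T = 0.3464
d₁ = [ln(110/150) + (0.064 + ½·0.4²)·0.75] / (σ√T) = (-0.3102 + 0.1080) / 0.3464 = -0.5836 which rounds to -0.58
√T = √0.75 = 0.8660
φ(d₁) = φ(-0.58) = 0.3372
vega = S·φ(d₁)·√T = 110·0.3372·0.8660 = 32.1217
(Call and put vega coincide under Black-Scholes.)

32.12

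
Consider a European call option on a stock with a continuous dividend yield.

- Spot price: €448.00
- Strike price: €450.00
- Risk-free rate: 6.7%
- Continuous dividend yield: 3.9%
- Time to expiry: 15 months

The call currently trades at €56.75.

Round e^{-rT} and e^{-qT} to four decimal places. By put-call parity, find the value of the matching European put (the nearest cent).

exp(−qT) = exp(−0.039·1.25) = 0.9524;  exp(−rT) = exp(−0.067·1.25) = 0.9197
Put-call parity: C − P = S·e^(−qT) − K·e^(−rT) = 448·0.9524 − 450·0.9197 = 426.6752 − 413.8650 = 12.8102
P = C − (C − P) = 56.75 − (12.8102) = 43.9398

€43.94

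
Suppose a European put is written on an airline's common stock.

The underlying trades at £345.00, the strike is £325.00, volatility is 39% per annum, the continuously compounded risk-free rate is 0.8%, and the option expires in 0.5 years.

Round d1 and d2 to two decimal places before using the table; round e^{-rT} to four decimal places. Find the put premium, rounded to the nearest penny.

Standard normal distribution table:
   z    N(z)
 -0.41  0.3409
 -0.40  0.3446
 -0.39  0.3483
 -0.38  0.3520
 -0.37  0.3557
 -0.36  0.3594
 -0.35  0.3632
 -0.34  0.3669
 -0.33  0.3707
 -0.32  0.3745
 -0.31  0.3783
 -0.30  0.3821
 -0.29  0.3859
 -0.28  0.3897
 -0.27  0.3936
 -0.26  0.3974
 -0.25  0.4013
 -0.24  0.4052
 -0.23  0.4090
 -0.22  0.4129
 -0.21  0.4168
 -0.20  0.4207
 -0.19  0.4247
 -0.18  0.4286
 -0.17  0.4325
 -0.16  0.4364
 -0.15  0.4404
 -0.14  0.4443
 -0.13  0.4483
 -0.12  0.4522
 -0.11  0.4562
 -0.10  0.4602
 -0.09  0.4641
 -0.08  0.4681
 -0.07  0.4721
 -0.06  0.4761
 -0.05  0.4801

σ√T = 0.39 × 0.7071 = 0.2758
d₁ = [ln(345/325) + (0.008 + ½·0.39²)·0.5] / (σ√T) = (0.0597 + 0.0420) / 0.2758 = 0.3689 → 0.37
d₂ = 0.3689 − 0.2758 = 0.0932 → 0.09
e^(−rT) = e^(−0.008·0.5) = 0.9960
N(−d₂) = N(-0.09) = 0.4641;  N(−d₁) = N(-0.37) = 0.3557
P = 325·0.9960·0.4641 − 345·0.3557 = 150.2292 − 122.7165 = 27.5127

£27.51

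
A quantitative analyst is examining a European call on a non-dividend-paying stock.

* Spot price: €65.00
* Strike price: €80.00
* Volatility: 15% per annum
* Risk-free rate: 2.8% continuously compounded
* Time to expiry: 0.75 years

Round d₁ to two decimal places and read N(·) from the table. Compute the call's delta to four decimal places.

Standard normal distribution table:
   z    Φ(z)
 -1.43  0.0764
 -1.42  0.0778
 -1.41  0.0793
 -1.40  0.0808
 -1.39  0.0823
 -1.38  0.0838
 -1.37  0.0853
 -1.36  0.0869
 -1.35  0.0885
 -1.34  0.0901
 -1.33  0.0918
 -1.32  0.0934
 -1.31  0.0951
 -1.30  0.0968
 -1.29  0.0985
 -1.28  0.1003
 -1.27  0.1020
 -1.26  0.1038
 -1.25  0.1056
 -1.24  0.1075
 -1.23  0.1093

0.0853

σ√T = 0.15 × 0.8660 = 0.1299
ln(S/K) + (r + σ²/2)T = ln(65/80) + (0.028 + 0.15²/2)·0.75 = -0.2076 + 0.0294 = -0.1782
d₁ = -0.1782 / 0.1299 = -1.3718 ≈ -1.37
N(d₁) = N(-1.37) = 0.0853
Δ_call = N(d₁) = 0.0853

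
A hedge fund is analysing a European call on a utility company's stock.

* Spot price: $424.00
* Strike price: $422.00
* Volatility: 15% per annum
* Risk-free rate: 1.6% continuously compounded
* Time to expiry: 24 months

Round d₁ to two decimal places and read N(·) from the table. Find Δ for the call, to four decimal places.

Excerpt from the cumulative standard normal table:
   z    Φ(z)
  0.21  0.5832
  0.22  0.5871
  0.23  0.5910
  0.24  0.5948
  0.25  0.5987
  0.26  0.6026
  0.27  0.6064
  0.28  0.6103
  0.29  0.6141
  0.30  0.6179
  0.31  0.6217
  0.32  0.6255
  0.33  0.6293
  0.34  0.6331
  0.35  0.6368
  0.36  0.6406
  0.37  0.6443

T = 2;  σ√T = 0.2121
d₁ = [ln(424/422) + (0.016 + ½·0.15²)·2] / (σ√T) = (0.0047 + 0.0545) / 0.2121 = 0.2792 which rounds to 0.28
N(d₁) = N(0.28) = 0.6103
Δ_call = N(d₁) = 0.6103

0.6103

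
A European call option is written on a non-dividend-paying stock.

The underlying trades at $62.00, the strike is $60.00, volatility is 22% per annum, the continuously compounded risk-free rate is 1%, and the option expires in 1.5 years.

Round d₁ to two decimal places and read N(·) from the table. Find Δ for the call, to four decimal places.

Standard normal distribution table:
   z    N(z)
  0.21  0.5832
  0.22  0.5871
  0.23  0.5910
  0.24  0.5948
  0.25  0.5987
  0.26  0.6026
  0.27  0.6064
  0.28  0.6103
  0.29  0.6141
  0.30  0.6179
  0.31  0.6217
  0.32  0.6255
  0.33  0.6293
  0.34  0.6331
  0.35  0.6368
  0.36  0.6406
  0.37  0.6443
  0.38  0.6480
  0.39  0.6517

T = 1.5;  σ√T = 0.2694
d₁ = [ln(62/60) + (0.01 + ½·0.22²)·1.5] / (σ√T) = (0.0328 + 0.0513) / 0.2694 = 0.3121 which rounds to 0.31
N(d₁) = N(0.31) = 0.6217
Δ_call = N(d₁) = 0.6217

0.6217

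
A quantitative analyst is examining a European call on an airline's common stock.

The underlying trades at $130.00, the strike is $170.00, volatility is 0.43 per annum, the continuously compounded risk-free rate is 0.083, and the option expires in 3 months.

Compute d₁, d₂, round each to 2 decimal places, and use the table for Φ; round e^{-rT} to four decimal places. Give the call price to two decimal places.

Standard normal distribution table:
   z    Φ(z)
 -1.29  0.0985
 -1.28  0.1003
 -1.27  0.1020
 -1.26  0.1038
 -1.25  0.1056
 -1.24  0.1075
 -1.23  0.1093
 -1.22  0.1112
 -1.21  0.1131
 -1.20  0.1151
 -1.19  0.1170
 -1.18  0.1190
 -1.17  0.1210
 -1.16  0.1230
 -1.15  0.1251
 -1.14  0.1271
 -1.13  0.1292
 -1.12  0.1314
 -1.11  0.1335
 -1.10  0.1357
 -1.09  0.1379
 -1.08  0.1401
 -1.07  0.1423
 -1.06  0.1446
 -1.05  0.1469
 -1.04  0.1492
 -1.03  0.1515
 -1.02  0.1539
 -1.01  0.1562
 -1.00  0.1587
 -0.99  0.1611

$2.11

σ√T = 0.43·√0.25 = 0.2150
d₁ = [ln(130/170) + (0.083 + 0.43²/2)·0.25] / 0.2150 = [-0.2683 + 0.0439] / 0.2150 = -1.0437 ≈ -1.04
d₂ = d₁ − σ√T = -1.0437 − 0.2150 = -1.2587 ≈ -1.26
exp(−rT) = exp(−0.083·0.25) = 0.9795
N(d₁) = N(-1.04) = 0.1492;  N(d₂) = N(-1.26) = 0.1038
C = 130·0.1492 − 170·0.9795·0.1038 = 19.3960 − 17.2843 = 2.1117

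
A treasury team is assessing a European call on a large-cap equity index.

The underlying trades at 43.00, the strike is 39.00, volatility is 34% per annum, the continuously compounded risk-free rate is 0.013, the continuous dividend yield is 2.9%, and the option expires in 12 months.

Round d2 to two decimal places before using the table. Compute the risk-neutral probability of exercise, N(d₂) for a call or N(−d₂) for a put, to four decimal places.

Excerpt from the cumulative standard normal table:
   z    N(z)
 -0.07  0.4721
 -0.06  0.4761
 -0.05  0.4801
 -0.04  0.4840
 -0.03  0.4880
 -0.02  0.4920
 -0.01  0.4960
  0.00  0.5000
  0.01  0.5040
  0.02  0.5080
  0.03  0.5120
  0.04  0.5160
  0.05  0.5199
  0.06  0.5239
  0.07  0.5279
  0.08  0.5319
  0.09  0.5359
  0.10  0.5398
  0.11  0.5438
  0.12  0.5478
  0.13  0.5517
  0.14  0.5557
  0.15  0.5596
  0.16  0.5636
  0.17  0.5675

0.5279

σ√T = 0.34 × 1.0000 = 0.3400
d₁ = [ln(43/39) + (0.013 − 0.029 + 0.34²/2)·1] / 0.3400 = [0.0976 + 0.0418] / 0.3400 = 0.4101 which rounds to 0.41
d₂ = d₁ − σ√T = 0.4101 − 0.3400 = 0.0701 which rounds to 0.07
Risk-neutral Pr[S_T > K] = N(d₂) = N(0.07) = 0.5279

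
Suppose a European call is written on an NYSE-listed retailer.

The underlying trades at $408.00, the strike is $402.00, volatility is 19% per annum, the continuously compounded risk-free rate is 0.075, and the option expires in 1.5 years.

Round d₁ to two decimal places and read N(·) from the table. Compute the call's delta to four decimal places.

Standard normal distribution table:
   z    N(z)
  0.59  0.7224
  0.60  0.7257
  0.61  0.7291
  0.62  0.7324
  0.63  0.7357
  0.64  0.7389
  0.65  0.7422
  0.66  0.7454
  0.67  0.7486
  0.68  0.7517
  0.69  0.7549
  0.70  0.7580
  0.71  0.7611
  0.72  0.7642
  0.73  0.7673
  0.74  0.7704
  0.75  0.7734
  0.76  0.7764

σ√T = 0.19·√1.5 = 0.2327
d₁ = [ln(408/402) + (0.075 + 0.19²/2)·1.5] / 0.2327 = [0.0148 + 0.1396] / 0.2327 = 0.6635 → 0.66
N(d₁) = N(0.66) = 0.7454
Δ_call = N(d₁) = 0.7454

0.7454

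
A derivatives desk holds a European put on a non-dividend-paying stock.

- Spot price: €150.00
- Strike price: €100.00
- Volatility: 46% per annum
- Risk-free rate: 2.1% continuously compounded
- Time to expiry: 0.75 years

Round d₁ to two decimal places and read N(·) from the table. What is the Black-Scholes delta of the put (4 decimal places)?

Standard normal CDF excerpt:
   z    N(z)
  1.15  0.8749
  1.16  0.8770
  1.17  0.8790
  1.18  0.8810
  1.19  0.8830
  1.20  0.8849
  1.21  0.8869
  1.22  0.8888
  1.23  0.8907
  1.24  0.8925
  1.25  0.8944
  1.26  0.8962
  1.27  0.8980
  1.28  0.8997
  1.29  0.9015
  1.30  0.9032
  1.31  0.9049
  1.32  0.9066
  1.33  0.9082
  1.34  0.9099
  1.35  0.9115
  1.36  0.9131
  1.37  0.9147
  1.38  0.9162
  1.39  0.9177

σ√T = 0.46·√0.75 = 0.3984
d₁ = [ln(150/100) + (0.021 + 0.46²/2)·0.75] / 0.3984 = [0.4055 + 0.0951] / 0.3984 = 1.2565 which rounds to 1.26
N(d₁) = N(1.26) = 0.8962
Δ_put = N(d₁) − 1 = 0.8962 − 1 = -0.1038

-0.1038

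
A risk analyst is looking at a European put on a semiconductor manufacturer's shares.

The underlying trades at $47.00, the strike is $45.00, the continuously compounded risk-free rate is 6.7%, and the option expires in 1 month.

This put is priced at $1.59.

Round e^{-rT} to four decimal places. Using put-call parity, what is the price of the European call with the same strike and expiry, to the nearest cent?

$3.84

e^(−rT) = e^(−0.067·0.08333) = 0.9944
Put-call parity: C − P = S − K·e^(−rT) = 47 − 45·0.9944 = 47 − 44.7480 = 2.2520
C = P + (C − P) = 1.59 + (2.2520) = 3.8420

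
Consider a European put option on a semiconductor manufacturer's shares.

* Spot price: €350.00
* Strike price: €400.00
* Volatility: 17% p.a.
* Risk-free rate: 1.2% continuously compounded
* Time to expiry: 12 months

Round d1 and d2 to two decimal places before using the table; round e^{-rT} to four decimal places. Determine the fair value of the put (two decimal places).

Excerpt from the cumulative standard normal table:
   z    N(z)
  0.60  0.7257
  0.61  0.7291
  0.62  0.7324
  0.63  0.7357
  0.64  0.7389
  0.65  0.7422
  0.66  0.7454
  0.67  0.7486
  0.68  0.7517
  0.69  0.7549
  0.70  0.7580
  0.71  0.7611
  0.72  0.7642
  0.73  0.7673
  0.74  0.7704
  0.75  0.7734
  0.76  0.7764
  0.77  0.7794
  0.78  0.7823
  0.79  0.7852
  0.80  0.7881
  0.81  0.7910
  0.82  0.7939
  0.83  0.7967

€53.99

σ√T = 0.17 × 1.0000 = 0.1700
d₁ = [ln(350/400) + (0.012 + 0.17²/2)·1] / 0.1700 = [-0.1335 + 0.0265] / 0.1700 = -0.6299 → -0.63
d₂ = d₁ − σ√T = -0.6299 − 0.1700 = -0.7999 → -0.80
e^(−rT) = e^(−0.012·1) = 0.9881
P = 400·0.9881·N(0.80) − 350·N(0.63) = 400·0.9881·0.7881 − 350·0.7357 = 311.4886 − 257.4950 = 53.9936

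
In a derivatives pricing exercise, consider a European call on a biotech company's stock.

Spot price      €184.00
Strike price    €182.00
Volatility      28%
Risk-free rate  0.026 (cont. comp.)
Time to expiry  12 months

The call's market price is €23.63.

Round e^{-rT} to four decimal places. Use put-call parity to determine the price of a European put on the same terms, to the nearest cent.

exp(−rT) = exp(−0.026·1) = 0.9743
Put-call parity: C − P = S − K·e^(−rT) = 184 − 182·0.9743 = 184 − 177.3226 = 6.6774
P = C − (C − P) = 23.63 − (6.6774) = 16.9526

€16.95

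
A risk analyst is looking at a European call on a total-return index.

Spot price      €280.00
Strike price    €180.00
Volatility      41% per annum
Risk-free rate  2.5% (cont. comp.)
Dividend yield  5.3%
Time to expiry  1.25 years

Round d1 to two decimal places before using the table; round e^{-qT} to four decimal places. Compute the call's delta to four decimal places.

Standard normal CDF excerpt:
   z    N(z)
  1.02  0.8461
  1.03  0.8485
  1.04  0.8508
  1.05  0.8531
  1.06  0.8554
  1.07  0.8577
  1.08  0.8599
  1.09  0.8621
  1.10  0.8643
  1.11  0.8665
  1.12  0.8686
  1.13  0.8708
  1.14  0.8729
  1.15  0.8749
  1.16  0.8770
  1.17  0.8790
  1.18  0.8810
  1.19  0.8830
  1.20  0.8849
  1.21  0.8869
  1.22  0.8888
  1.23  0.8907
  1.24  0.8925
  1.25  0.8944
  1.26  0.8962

σ√T = 0.41 × 1.1180 = 0.4584
d₁ = [ln(280/180) + (0.025 − 0.053 + 0.41²/2)·1.25] / 0.4584 = [0.4418 + 0.0701] / 0.4584 = 1.1167 ≈ 1.12
N(d₁) = N(1.12) = 0.8686
Δ_call = e^(−qT)·N(d₁) = 0.9359·0.8686 = 0.8129

0.8129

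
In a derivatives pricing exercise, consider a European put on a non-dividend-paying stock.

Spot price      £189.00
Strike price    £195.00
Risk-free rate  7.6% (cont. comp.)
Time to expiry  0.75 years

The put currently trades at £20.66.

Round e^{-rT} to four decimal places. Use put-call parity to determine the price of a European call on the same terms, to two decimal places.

£25.46

e^(−rT) = e^(−0.076·0.75) = 0.9446
Put-call parity: C − P = S − K·e^(−rT) = 189 − 195·0.9446 = 189 − 184.1970 = 4.8030
C = P + (C − P) = 20.66 + (4.8030) = 25.4630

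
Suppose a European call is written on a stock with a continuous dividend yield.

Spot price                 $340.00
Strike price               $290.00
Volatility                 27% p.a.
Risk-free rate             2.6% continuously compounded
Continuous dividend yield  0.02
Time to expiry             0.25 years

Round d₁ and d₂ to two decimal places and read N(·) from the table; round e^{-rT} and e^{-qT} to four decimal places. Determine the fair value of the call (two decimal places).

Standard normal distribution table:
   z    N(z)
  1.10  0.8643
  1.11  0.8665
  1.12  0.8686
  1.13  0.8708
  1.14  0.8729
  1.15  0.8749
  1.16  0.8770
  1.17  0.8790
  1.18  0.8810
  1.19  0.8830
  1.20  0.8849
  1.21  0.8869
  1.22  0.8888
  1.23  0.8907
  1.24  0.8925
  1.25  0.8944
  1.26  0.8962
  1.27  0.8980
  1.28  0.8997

σ√T = 0.27·√0.25 = 0.1350
d₁ = [ln(340/290) + (0.026 − 0.02 + ½·0.27²)·0.25] / (σ√T) = (0.1591 + 0.0106) / 0.1350 = 1.2569 which rounds to 1.26
d₂ = 1.2569 − 0.1350 = 1.1219 which rounds to 1.12
e^(−qT) = e^(−0.02·0.25) = 0.9950;  e^(−rT) = e^(−0.026·0.25) = 0.9935
N(d₁) = N(1.26) = 0.8962;  N(d₂) = N(1.12) = 0.8686
C = 340·0.9950·0.8962 − 290·0.9935·0.8686 = 303.1845 − 250.2567 = 52.9278

$52.93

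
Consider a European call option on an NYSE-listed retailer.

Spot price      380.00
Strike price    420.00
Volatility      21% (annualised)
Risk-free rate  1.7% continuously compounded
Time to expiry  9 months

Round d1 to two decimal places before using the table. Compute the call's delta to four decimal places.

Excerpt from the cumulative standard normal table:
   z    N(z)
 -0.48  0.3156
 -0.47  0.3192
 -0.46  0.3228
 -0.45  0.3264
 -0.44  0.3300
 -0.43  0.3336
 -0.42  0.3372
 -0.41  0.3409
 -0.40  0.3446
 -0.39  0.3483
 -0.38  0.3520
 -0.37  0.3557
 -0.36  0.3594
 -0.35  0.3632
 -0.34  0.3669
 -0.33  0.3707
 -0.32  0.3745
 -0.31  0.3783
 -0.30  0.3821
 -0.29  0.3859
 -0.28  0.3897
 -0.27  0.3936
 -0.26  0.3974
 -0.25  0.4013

0.3483

σ√T = 0.21 × 0.8660 = 0.1819
ln(S/K) + (r + σ²/2)T = ln(380/420) + (0.017 + 0.21²/2)·0.75 = -0.1001 + 0.0293 = -0.0708
d₁ = -0.0708 / 0.1819 = -0.3893 ⇒ -0.39
N(d₁) = N(-0.39) = 0.3483
Δ_call = N(d₁) = 0.3483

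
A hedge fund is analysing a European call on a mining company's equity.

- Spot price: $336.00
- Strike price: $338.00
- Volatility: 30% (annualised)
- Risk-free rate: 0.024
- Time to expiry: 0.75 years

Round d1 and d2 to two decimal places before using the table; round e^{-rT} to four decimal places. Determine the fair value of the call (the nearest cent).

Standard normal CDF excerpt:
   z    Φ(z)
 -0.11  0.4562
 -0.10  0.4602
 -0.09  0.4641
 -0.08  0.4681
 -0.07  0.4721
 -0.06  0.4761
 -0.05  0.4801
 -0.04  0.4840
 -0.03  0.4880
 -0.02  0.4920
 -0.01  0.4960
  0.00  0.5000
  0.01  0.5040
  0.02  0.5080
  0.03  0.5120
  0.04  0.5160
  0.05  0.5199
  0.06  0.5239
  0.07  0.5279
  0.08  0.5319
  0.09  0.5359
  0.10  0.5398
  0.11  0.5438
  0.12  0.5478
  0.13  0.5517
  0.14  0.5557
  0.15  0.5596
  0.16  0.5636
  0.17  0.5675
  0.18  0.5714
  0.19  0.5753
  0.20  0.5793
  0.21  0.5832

$36.59

σ√T = 0.3·√0.75 = 0.2598
d₁ = [ln(336/338) + (0.024 + ½·0.3²)·0.75] / (σ√T) = (-0.0059 + 0.0518) / 0.2598 = 0.1763 which rounds to 0.18
d₂ = 0.1763 − 0.2598 = -0.0835 which rounds to -0.08
e^(−rT) = e^(−0.024·0.75) = 0.9822
C = 336·N(0.18) − 338·0.9822·N(-0.08) = 336·0.5714 − 338·0.9822·0.4681 = 191.9904 − 155.4015 = 36.5889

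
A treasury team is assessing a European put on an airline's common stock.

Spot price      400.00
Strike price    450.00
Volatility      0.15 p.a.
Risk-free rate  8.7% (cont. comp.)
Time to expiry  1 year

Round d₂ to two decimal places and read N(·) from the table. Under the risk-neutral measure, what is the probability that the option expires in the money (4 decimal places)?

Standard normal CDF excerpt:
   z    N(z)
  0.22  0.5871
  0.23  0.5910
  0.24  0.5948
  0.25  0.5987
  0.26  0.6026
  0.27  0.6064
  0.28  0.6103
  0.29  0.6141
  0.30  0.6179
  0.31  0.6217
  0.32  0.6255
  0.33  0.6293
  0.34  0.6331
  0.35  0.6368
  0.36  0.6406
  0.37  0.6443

T = 1;  σ√T = 0.1500
d₁ = [ln(400/450) + (0.087 + 0.15²/2)·1] / 0.1500 = [-0.1178 + 0.0982] / 0.1500 = -0.1302 which rounds to -0.13
d₂ = d₁ − σ√T = -0.1302 − 0.1500 = -0.2802 which rounds to -0.28
Pr(exercise) under Q = N(−d₂) = N(0.28) = 0.6103

0.6103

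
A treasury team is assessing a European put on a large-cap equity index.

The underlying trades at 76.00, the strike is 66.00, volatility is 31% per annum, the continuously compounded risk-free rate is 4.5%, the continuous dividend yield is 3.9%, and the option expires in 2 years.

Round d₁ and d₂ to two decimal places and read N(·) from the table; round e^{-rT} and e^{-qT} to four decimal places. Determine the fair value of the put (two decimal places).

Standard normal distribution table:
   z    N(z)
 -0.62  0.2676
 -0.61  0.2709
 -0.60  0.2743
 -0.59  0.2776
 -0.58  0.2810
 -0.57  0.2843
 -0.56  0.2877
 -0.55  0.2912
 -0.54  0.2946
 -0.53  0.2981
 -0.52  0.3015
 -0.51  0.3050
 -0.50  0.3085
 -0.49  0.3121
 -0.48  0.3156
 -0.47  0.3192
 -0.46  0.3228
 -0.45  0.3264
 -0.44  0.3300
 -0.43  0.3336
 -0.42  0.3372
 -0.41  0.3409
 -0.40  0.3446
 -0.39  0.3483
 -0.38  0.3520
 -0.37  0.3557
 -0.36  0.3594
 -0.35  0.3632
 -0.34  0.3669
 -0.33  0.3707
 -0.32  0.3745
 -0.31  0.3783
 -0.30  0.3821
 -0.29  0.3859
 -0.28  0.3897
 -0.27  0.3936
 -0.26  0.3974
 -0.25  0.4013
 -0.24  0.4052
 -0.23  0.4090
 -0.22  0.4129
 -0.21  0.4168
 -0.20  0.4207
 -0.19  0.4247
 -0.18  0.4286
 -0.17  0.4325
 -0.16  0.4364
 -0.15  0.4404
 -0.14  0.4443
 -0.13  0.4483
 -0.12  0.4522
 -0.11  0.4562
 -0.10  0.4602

7.05

T = 2;  σ√T = 0.4384
d₁ = [ln(76/66) + (0.045 − 0.039 + ½·0.31²)·2] / (σ√T) = (0.1411 + 0.1081) / 0.4384 = 0.5684 ⇒ 0.57
d₂ = 0.5684 − 0.4384 = 0.1300 ⇒ 0.13
e^(−qT) = e^(−0.039·2) = 0.9250;  e^(−rT) = e^(−0.045·2) = 0.9139
P = 66·0.9139·N(-0.13) − 76·0.9250·N(-0.57) = 66·0.9139·0.4483 − 76·0.9250·0.2843 = 27.0403 − 19.9863 = 7.0540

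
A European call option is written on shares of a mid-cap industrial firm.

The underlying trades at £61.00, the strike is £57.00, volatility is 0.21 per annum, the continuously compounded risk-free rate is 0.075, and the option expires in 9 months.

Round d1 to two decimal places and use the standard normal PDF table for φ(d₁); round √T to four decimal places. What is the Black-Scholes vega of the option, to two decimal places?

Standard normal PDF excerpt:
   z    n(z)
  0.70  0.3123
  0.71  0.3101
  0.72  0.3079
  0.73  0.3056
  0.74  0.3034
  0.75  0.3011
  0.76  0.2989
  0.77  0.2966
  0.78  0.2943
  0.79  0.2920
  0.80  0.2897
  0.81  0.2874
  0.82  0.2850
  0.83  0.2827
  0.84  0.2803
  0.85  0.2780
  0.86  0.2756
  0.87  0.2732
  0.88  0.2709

15.67

σ√T = 0.21 × 0.8660 = 0.1819
d₁ = [ln(61/57) + (0.075 + 0.21²/2)·0.75] / 0.1819 = [0.0678 + 0.0728] / 0.1819 = 0.7732 → 0.77
√T = √0.75 = 0.8660
φ(d₁) = φ(0.77) = 0.2966
vega = S·φ(d₁)·√T = 61·0.2966·0.8660 = 15.6682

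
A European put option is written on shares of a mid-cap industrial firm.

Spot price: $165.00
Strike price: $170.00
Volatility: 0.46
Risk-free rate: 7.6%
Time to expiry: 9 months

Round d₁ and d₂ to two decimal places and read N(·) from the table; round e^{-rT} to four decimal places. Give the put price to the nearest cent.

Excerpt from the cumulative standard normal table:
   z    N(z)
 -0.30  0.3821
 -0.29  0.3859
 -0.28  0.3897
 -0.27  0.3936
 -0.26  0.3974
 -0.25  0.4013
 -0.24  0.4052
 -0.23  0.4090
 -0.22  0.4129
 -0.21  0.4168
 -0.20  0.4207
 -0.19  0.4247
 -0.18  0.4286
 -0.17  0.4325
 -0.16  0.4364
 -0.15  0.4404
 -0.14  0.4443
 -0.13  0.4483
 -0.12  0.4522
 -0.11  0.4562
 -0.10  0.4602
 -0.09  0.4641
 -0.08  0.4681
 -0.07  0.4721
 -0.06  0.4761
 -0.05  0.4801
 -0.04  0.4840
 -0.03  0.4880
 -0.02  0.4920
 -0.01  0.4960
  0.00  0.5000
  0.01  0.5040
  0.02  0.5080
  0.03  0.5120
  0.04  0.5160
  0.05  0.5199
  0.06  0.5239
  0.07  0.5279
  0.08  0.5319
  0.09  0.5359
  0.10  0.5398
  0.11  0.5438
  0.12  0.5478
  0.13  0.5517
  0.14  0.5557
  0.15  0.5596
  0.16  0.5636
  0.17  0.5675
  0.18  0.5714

σ√T = 0.46·√0.75 = 0.3984
d₁ = [ln(165/170) + (0.076 + ½·0.46²)·0.75] / (σ√T) = (-0.0299 + 0.1364) / 0.3984 = 0.2673 ≈ 0.27
d₂ = 0.2673 − 0.3984 = -0.1310 ≈ -0.13
e^(−rT) = e^(−0.076·0.75) = 0.9446
N(−d₂) = N(0.13) = 0.5517;  N(−d₁) = N(-0.27) = 0.3936
P = 170·0.9446·0.5517 − 165·0.3936 = 88.5931 − 64.9440 = 23.6491

$23.65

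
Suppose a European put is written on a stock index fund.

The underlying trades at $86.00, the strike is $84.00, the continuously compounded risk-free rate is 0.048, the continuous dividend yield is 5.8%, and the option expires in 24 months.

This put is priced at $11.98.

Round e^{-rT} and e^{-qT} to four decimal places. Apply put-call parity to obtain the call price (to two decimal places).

exp(−qT) = exp(−0.058·2) = 0.8905;  exp(−rT) = exp(−0.048·2) = 0.9085
Put-call parity: C − P = S·e^(−qT) − K·e^(−rT) = 86·0.8905 − 84·0.9085 = 76.5830 − 76.3140 = 0.2690
C = P + (C − P) = 11.98 + (0.2690) = 12.2490

$12.25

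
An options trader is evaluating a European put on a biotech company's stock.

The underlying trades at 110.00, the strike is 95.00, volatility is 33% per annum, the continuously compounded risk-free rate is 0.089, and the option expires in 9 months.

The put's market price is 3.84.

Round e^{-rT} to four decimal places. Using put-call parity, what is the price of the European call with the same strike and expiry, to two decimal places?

24.98

exp(−rT) = exp(−0.089·0.75) = 0.9354
Put-call parity: C − P = S − K·e^(−rT) = 110 − 95·0.9354 = 110 − 88.8630 = 21.1370
C = P + (C − P) = 3.84 + (21.1370) = 24.9770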